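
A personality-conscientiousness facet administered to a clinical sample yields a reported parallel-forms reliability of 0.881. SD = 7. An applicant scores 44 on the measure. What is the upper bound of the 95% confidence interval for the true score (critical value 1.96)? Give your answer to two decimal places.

48.73

The standard error of measurement is 7.0000*√(1 − 0.8810) ≈ 7.0000*0.3450 ≈ 2.4147.
Margin = 1.96 * 2.4147 ≈ 4.7329
Upper limit = 44 + 4.7329 ≈ 48.7329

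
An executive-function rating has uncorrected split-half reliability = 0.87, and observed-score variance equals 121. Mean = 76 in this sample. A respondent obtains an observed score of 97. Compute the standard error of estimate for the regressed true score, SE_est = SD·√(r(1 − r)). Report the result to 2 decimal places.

2.80

SD = √121 ≈ 11.000
Full-length reliability (Spearman-Brown) = 2(0.87)/(1+0.87) ≈ 0.930
SE_est = 11.000×√(0.930×0.070) ≈ 2.798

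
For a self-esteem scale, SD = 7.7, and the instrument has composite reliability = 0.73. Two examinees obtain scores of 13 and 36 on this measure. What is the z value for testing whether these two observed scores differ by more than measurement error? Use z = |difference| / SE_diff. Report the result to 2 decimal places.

4.06

SEM = 7.70000 · √(1 − 0.73000) = 7.70000 · √0.27000 ≈ 7.70000 · 0.51962 ≈ 4.00104
SE_diff = SEM · √2 ≈ 4.00104 · 1.41421 ≈ 5.65832
z = 23 / 5.65832 ≈ 4.06481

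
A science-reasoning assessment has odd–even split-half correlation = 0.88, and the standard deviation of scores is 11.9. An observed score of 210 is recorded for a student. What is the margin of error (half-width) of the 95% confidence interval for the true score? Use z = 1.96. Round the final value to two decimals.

5.89

r_full = 2·0.88 / (1 + 0.88) ≃ 0.93617
SEM = 11.90000·√(1 − 0.93617) ≃ 3.00648
Half-width = 1.96·3.00648 ≃ 5.89271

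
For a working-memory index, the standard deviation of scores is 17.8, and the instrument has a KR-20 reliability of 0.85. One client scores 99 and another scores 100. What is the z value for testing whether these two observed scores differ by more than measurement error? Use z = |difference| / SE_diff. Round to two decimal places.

SEM = 17.8000 · √(1 − 0.8500) = 17.8000 · √0.1500 ≈ 17.8000 · 0.3873 ≈ 6.8939
Standard error of the difference = 6.8939·√2 ≈ 9.7495
z = |99 − 100| / 9.7495 = 1 / 9.7495 ≈ 0.1026

0.10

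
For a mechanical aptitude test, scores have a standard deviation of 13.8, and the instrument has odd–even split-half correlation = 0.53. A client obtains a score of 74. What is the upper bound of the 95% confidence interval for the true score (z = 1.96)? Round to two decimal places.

Full-length reliability (Spearman-Brown) = 2(0.53)/(1+0.53) ≈ 0.693
SEM = 13.800 * √(1 − 0.693) = 13.800 * √0.307 ≈ 13.800 * 0.554 ≈ 7.649
1.96 * SEM ≈ 14.991
Upper bound: 74 + 14.991 = 88.991

88.99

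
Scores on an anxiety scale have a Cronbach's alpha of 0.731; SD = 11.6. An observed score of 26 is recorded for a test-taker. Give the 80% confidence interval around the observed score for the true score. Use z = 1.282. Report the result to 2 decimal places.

The standard error of measurement is 11.60000*√(1 − 0.73100) ≃ 11.60000*0.51865 ≃ 6.01636.
Half-width = 1.282*6.01636 ≃ 7.71298
Interval: (18.28702, 33.71298)

[18.29, 33.71]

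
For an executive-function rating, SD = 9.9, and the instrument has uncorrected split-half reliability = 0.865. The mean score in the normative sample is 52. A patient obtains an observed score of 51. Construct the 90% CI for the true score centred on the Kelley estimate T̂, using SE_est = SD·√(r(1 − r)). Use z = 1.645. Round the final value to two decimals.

[46.85, 55.29]

r_full = 2·0.865 / (1 + 0.865) ≈ 0.92761
T̂ = 0.92761(51) + 0.07239(52) ≈ 51.07239
SE_est = SD × √(r(1 − r)) = 9.90000 × √0.06715 ≈ 9.90000 × 0.25913 ≈ 2.56535
90% CI: 51.07239 ± 4.22000 ≈ (46.85239, 55.29238)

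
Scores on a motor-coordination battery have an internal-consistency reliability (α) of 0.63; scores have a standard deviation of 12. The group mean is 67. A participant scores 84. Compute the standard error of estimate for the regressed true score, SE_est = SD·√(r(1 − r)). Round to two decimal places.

5.79

SE_est = SD × √(r(1 − r)) = 12.0000 × √0.2331 ≃ 12.0000 × 0.4828 ≃ 5.7937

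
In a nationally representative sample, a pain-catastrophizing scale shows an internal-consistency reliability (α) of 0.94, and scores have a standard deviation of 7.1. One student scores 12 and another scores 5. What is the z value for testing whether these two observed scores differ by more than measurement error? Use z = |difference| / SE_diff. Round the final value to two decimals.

2.85

SEM = 7.100 × √(1 − 0.940) = 7.100 × √0.060 ≈ 7.100 × 0.245 ≈ 1.739
Standard error of the difference = 1.739·√2 ≈ 2.460
z = |12 − 5| / 2.460 = 7 / 2.460 ≈ 2.846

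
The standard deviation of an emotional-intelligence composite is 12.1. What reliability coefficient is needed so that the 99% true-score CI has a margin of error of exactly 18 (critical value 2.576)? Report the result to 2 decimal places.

Required SEM = 18 / 2.576 ≈ 6.9876
Required reliability = 1 − (SEM/SD)² = 1 − 0.3335 ≈ 0.6665

0.67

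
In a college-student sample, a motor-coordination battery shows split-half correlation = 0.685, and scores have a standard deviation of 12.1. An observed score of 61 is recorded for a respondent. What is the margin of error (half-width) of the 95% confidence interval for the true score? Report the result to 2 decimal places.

10.25

r_full = 2·0.685 / (1 + 0.685) ≃ 0.8131
SEM = 12.1000 · √(1 − 0.8131) = 12.1000 · √0.1869 ≃ 12.1000 · 0.4324 ≃ 5.2317
Margin = 1.96 · 5.2317 ≃ 10.2541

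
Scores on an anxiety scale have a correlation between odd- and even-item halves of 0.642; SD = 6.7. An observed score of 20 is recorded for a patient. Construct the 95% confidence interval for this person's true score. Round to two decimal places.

[13.87, 26.13]

r_full = 2·0.642 / (1 + 0.642) ≈ 0.782
SEM = 6.700 * √(1 − 0.782) = 6.700 * √0.218 ≈ 6.700 * 0.467 ≈ 3.128
1.96 * SEM ≈ 6.132
95% CI: 20 ± 6.132 = [13.868, 26.132]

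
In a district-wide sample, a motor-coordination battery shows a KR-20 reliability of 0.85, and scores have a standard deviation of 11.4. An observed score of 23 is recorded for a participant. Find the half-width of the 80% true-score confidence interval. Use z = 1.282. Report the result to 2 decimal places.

SEM = 11.400 · √(1 − 0.850) = 11.400 · √0.150 ≃ 11.400 · 0.387 ≃ 4.415
Margin = 1.282 · 4.415 ≃ 5.660

5.66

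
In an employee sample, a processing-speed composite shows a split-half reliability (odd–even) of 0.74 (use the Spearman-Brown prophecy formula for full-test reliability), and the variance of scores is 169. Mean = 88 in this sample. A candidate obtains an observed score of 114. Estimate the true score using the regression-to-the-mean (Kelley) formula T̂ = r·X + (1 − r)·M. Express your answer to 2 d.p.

110.11

Spearman-Brown: r = 2(0.74) / (1 + 0.74) = 1.4800 / 1.7400 ≃ 0.8506
T̂ = r·X + (1 − r)·M = 0.8506*114 + 0.1494*88 ≃ 96.9655 + 13.1494 ≃ 110.1149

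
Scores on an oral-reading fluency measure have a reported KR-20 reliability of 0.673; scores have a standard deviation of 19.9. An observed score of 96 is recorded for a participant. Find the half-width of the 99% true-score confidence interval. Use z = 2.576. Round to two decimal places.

29.31

The standard error of measurement is 19.90000×√(1 − 0.67300) ≈ 19.90000×0.57184 ≈ 11.37960.
Margin = 2.576 × 11.37960 ≈ 29.31385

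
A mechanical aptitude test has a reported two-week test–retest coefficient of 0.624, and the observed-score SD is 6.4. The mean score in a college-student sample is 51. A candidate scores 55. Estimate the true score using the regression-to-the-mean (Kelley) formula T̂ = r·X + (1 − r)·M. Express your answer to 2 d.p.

53.50

T̂ = 0.624(55) + 0.376(51) ≈ 53.496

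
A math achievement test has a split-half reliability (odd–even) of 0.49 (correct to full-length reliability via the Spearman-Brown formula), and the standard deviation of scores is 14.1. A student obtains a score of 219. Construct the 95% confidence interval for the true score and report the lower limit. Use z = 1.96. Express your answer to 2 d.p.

202.83

Full-length reliability (Spearman-Brown) = 2(0.49)/(1+0.49) ≈ 0.658
The standard error of measurement is 14.100·√(1 − 0.658) ≈ 14.100·0.585 ≈ 8.249.
Half-width = 1.96·8.249 ≈ 16.168
Lower limit = 219 − 16.168 ≈ 202.832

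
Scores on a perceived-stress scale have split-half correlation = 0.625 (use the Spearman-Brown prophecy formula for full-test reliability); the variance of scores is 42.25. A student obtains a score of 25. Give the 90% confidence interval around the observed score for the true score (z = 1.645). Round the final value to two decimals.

SD = √42.25 = 6.500
r_full = 2·0.625 / (1 + 0.625) ≈ 0.769
The standard error of measurement is 6.500·√(1 − 0.769) ≈ 6.500·0.480 ≈ 3.122.
Half-width = 1.645·3.122 ≈ 5.137
CI = 25 ± 5.137 → [19.863, 30.137]

[19.86, 30.14]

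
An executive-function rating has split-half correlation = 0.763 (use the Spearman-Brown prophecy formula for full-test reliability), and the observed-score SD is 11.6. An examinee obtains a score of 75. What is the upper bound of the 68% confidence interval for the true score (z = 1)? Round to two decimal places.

r_full = 2·0.763 / (1 + 0.763) ≈ 0.86557
SEM = 11.60000 · √(1 − 0.86557) = 11.60000 · √0.13443 ≈ 11.60000 · 0.36665 ≈ 4.25310
1 · SEM ≈ 4.25310
Upper limit = 75 + 4.25310 ≈ 79.25310

79.25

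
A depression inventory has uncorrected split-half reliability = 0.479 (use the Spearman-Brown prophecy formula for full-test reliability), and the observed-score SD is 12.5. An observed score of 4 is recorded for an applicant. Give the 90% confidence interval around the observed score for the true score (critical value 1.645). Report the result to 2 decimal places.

Spearman-Brown: r = 2(0.479) / (1 + 0.479) = 0.9580 / 1.4790 ≈ 0.6477
SEM = 12.5000 · √(1 − 0.6477) = 12.5000 · √0.3523 ≈ 12.5000 · 0.5935 ≈ 7.4190
Half-width = 1.645·7.4190 ≈ 12.2042
CI = 4 ± 12.2042 → [-8.2042, 16.2042]

[-8.20, 16.20]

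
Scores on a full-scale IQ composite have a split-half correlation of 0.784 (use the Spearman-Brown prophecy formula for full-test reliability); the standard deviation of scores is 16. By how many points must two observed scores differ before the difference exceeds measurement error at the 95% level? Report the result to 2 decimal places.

15.43

r_full = 2·0.784 / (1 + 0.784) ≃ 0.879
SEM = 16.000 × √(1 − 0.879) = 16.000 × √0.121 ≃ 16.000 × 0.348 ≃ 5.567
SE_diff = √2 × SEM ≃ 7.873
Smallest detectable difference = 1.96×7.873 ≃ 15.432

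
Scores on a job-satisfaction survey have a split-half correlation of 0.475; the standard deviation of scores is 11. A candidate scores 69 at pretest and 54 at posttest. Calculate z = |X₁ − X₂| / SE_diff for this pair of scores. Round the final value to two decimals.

r_full = 2·0.475 / (1 + 0.475) ≈ 0.64407
SEM = 11.00000*√(1 − 0.64407) ≈ 6.56261
SE_diff = SEM * √2 ≈ 6.56261 * 1.41421 ≈ 9.28093
z = |69 − 54| / 9.28093 = 15 / 9.28093 ≈ 1.61622

1.62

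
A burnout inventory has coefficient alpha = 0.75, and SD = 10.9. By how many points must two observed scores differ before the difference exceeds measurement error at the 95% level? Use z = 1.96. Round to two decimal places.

15.11

SEM = 10.900 × √(1 − 0.750) = 10.900 × √0.250 ≈ 10.900 × 0.500 ≈ 5.450
SE_diff = √2 × SEM ≈ 7.707
Minimum reliable difference = 1.96 × SE_diff ≈ 1.96 × 7.707 ≈ 15.107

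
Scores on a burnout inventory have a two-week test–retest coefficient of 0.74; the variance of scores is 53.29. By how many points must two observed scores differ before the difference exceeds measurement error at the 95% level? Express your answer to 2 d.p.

10.32

σ = 53.29^(1/2) = 7.3000
SEM = 7.3000×√(1 − 0.7400) ≈ 3.7223
SE_diff = √2 × SEM ≈ 5.2641
Smallest detectable difference = 1.96×5.2641 ≈ 10.3176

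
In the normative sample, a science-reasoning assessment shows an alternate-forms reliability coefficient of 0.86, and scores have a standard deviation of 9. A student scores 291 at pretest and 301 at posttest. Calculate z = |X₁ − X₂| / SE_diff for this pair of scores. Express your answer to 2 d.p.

SEM = 9.00000 · √(1 − 0.86000) = 9.00000 · √0.14000 ≈ 9.00000 · 0.37417 ≈ 3.36749
SE_diff = √2 · SEM ≈ 4.76235
z = 10 / 4.76235 ≈ 2.09980

2.10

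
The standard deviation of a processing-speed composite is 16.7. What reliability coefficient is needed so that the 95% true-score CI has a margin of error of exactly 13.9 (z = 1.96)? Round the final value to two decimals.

0.82

Required SEM = 13.9 / 1.96 ≃ 7.0918
r = 1 − (7.0918/16.7)² ≃ 1 − 0.1803 ≃ 0.8197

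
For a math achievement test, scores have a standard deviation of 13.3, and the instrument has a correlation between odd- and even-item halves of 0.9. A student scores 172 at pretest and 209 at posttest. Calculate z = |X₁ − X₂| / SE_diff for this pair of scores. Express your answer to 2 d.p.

Full-length reliability (Spearman-Brown) = 2(0.9)/(1+0.9) ≃ 0.9474
SEM = 13.3000 · √(1 − 0.9474) = 13.3000 · √0.0526 ≃ 13.3000 · 0.2294 ≃ 3.0512
SE_diff = SEM · √2 ≃ 3.0512 · 1.4142 ≃ 4.3151
z = 37 / 4.3151 ≃ 8.5746

8.57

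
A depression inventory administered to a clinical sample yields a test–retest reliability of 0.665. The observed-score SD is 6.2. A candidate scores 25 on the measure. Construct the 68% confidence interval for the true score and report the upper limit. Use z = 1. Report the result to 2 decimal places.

28.59

SEM = 6.2000 * √(1 − 0.6650) = 6.2000 * √0.3350 ≈ 6.2000 * 0.5788 ≈ 3.5885
Half-width = 1*3.5885 ≈ 3.5885
Upper bound: 25 + 3.5885 = 28.5885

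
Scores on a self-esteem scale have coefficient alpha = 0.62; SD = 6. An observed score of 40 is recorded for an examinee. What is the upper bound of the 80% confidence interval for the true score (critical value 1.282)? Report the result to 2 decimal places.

44.74

SEM = 6.0000 · √(1 − 0.6200) = 6.0000 · √0.3800 ≈ 6.0000 · 0.6164 ≈ 3.6986
Margin = 1.282 · 3.6986 ≈ 4.7417
Upper limit = 40 + 4.7417 ≈ 44.7417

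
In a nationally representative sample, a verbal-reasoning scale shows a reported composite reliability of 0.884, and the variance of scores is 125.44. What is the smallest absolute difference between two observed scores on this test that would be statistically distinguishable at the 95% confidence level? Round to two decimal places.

SD = √125.44 = 11.2000
SEM = 11.2000×√(1 − 0.8840) ≈ 3.8146
Standard error of the difference = 3.8146·√2 ≈ 5.3946
Smallest detectable difference = 1.96×5.3946 ≈ 10.5735

10.57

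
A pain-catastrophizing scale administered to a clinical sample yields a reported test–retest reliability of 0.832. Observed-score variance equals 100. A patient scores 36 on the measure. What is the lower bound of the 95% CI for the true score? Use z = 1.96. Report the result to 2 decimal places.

SD = √100 ≃ 10.000
SEM = 10.000 · √(1 − 0.832) = 10.000 · √0.168 ≃ 10.000 · 0.410 ≃ 4.099
Half-width = 1.96·4.099 ≃ 8.034
Lower bound: 36 − 8.034 = 27.966

27.97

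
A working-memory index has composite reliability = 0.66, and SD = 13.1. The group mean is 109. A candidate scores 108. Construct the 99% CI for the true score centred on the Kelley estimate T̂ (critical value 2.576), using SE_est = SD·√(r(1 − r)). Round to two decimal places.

[92.35, 124.33]

T̂ = r·X + (1 − r)·M = 0.660·108 + 0.340·109 = 71.280 + 37.060 ≈ 108.340
SE_est = SD · √(r(1 − r)) = 13.100 · √0.224 ≈ 13.100 · 0.474 ≈ 6.206
CI = 108.340 ± 2.576 · 6.206 → [92.354, 124.326]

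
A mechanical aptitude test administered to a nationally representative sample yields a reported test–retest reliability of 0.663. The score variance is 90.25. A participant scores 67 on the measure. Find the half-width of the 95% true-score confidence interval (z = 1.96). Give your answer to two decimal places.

10.81

SD = √90.25 = 9.5000
The standard error of measurement is 9.5000·√(1 − 0.6630) ≈ 9.5000·0.5805 ≈ 5.5149.
Half-width = 1.96·5.5149 ≈ 10.8092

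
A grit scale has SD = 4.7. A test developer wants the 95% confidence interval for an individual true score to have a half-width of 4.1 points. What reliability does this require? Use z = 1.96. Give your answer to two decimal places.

0.80

Required SEM = 4.1 / 1.96 ≈ 2.092
Required reliability = 1 − (SEM/SD)² = 1 − 0.198 ≈ 0.802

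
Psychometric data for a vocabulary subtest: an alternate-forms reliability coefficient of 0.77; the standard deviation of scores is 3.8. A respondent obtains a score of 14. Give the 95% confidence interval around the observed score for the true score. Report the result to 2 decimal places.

[10.43, 17.57]

The standard error of measurement is 3.80000×√(1 − 0.77000) ≈ 3.80000×0.47958 ≈ 1.82242.
1.96 × SEM ≈ 3.57194
CI = 14 ± 3.57194 → [10.42806, 17.57194]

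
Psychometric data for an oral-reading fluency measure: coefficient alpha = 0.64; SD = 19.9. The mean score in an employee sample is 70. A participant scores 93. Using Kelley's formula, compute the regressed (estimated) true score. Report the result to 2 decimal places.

Estimated true score = 0.6400*93 + (1 − 0.6400)*70 ≈ 84.7200

84.72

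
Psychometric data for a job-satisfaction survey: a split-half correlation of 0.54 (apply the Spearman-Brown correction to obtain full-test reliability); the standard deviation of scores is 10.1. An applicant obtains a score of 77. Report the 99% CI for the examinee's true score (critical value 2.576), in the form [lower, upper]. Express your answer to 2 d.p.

r_full = 2·0.54 / (1 + 0.54) ≈ 0.701
SEM = 10.100·√(1 − 0.701) ≈ 5.520
Margin = 2.576 · 5.520 ≈ 14.220
99% CI: 77 ± 14.220 = [62.780, 91.220]

[62.78, 91.22]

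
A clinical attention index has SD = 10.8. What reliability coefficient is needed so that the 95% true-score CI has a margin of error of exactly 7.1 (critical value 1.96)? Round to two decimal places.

Required SEM = 7.1 / 1.96 ≃ 3.622
Required reliability = 1 − (SEM/SD)² = 1 − 0.113 ≃ 0.887

0.89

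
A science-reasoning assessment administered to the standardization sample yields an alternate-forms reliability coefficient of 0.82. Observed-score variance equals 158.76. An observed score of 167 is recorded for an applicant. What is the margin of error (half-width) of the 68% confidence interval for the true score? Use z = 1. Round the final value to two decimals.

SD = √158.76 ≈ 12.6000
SEM = 12.6000 × √(1 − 0.8200) = 12.6000 × √0.1800 ≈ 12.6000 × 0.4243 ≈ 5.3457
1 × SEM ≈ 5.3457

5.35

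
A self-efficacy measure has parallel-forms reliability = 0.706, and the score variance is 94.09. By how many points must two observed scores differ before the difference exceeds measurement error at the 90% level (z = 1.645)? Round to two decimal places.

σ = 94.09^(1/2) = 9.700
SEM = 9.700 · √(1 − 0.706) = 9.700 · √0.294 ≈ 9.700 · 0.542 ≈ 5.260
SE_diff = √2 · SEM ≈ 7.438
Minimum reliable difference = 1.645 · SE_diff ≈ 1.645 · 7.438 ≈ 12.236

12.24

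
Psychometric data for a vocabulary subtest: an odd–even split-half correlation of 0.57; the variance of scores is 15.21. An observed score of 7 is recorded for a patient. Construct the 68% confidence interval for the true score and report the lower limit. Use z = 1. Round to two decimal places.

4.96

σ = 15.21^(1/2) = 3.9000
Full-length reliability (Spearman-Brown) = 2(0.57)/(1+0.57) ≃ 0.7261
SEM = 3.9000 × √(1 − 0.7261) = 3.9000 × √0.2739 ≃ 3.9000 × 0.5233 ≃ 2.0410
1 × SEM ≃ 2.0410
Lower limit = 7 − 2.0410 ≃ 4.9590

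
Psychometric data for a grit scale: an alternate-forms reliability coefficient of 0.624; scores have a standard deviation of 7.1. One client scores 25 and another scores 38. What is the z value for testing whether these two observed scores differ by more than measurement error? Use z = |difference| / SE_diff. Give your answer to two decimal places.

SEM = 7.1000*√(1 − 0.6240) ≃ 4.3536
SE_diff = SEM * √2 ≃ 4.3536 * 1.4142 ≃ 6.1570
z = 13 / 6.1570 ≃ 2.1114

2.11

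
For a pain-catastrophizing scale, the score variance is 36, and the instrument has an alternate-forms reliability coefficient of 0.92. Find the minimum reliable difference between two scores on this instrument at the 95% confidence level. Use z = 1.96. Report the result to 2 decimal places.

SD = √36 ≃ 6.0000
SEM = 6.0000*√(1 − 0.9200) ≃ 1.6971
Standard error of the difference = 1.6971·√2 ≃ 2.4000
Smallest detectable difference = 1.96*2.4000 ≃ 4.7040

4.70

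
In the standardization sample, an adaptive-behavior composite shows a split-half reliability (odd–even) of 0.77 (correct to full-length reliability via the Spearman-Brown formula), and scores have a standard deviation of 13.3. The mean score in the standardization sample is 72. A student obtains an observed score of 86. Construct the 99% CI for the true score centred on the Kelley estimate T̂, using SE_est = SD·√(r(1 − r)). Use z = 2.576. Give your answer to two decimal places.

Spearman-Brown: r = 2(0.77) / (1 + 0.77) = 1.540 / 1.770 ≃ 0.870
T̂ = 0.870(86) + 0.130(72) ≃ 84.181
SE_est = SD * √(r(1 − r)) = 13.300 * √0.113 ≃ 13.300 * 0.336 ≃ 4.472
99% CI: 84.181 ± 11.520 ≃ (72.661, 95.701)

[72.66, 95.70]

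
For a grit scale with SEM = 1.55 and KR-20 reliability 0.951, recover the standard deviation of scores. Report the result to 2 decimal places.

SD = SEM / √(1 − r) = 1.55 / √0.049 ≈ 1.55 / 0.221 ≈ 7.002

7.00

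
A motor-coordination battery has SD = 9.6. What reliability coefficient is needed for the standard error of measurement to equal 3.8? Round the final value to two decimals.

0.84

r = 1 − (3.8000/9.6)² ≈ 1 − 0.1567 ≈ 0.8433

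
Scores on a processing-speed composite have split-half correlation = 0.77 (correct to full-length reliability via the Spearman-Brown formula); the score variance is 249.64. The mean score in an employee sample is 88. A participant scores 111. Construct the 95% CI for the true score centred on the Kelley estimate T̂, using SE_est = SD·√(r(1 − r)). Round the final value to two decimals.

[97.60, 118.42]

σ = 249.64^(1/2) = 15.800
Full-length reliability (Spearman-Brown) = 2(0.77)/(1+0.77) ≈ 0.870
T̂ = r·X + (1 − r)·M = 0.870*111 + 0.130*88 ≈ 96.576 + 11.435 ≈ 108.011
SE_est = SD * √(r(1 − r)) = 15.800 * √0.113 ≈ 15.800 * 0.336 ≈ 5.313
CI = 108.011 ± 1.96 * 5.313 → [97.599, 118.424]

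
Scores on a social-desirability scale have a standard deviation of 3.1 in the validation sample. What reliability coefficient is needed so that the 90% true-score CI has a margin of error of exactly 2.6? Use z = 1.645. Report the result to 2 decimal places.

0.74

Required SEM = 2.6 / 1.645 ≈ 1.5805
r = 1 − (1.5805/3.1)² ≈ 1 − 0.2600 ≈ 0.7400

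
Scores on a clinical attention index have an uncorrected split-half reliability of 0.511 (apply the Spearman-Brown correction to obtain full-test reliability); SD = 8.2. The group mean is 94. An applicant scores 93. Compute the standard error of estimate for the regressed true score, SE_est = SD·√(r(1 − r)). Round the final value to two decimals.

Full-length reliability (Spearman-Brown) = 2(0.511)/(1+0.511) ≃ 0.6764
SE_est = 8.2000·√[r(1 − r)] ≃ 3.8364

3.84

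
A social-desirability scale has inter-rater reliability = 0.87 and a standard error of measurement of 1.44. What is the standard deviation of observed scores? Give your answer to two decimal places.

σ = SEM·(1 − r)^(−1/2) ≈ 1.44×2.77350 ≈ 3.99384

3.99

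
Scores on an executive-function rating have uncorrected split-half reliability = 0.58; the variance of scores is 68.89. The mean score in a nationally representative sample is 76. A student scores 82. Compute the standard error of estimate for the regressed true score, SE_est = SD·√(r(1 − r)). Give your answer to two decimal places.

SD = √68.89 = 8.300
Spearman-Brown: r = 2(0.58) / (1 + 0.58) = 1.160 / 1.580 ≃ 0.734
SE_est = 8.300·√[r(1 − r)] ≃ 3.667

3.67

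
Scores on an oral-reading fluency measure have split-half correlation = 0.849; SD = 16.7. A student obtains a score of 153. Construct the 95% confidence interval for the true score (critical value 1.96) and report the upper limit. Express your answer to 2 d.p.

Spearman-Brown: r = 2(0.849) / (1 + 0.849) = 1.698 / 1.849 ≃ 0.918
The standard error of measurement is 16.700·√(1 − 0.918) ≃ 16.700·0.286 ≃ 4.772.
1.96 · SEM ≃ 9.354
Upper limit = 153 + 9.354 ≃ 162.354

162.35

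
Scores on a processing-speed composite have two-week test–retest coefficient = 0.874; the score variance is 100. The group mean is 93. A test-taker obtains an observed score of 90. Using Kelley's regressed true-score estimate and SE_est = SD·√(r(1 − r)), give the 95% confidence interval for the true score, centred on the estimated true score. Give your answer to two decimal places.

σ = 100^(1/2) = 10.0000
T̂ = 0.8740(90) + 0.1260(93) ≈ 90.3780
SE_est = 10.0000·√[r(1 − r)] ≈ 3.3185
CI = 90.3780 ± 1.96 · 3.3185 → [83.8738, 96.8822]

[83.87, 96.88]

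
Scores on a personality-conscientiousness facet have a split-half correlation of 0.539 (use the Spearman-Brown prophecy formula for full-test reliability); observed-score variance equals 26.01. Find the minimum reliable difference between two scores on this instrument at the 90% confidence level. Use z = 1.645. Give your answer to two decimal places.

SD = √26.01 ≈ 5.10000
Full-length reliability (Spearman-Brown) = 2(0.539)/(1+0.539) ≈ 0.70045
SEM = 5.10000 · √(1 − 0.70045) = 5.10000 · √0.29955 ≈ 5.10000 · 0.54731 ≈ 2.79127
SE_diff = √2 · SEM ≈ 3.94745
Minimum reliable difference = 1.645 · SE_diff ≈ 1.645 · 3.94745 ≈ 6.49355

6.49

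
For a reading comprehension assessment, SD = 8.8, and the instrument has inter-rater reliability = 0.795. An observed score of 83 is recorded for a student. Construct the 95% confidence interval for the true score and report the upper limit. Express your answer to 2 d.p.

SEM = 8.800 × √(1 − 0.795) = 8.800 × √0.205 ≈ 8.800 × 0.453 ≈ 3.984
Margin = 1.96 × 3.984 ≈ 7.809
Upper bound: 83 + 7.809 = 90.809

90.81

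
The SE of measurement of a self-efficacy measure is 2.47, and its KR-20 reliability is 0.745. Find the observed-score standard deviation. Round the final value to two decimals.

σ = SEM·(1 − r)^(−1/2) ≈ 2.47·1.9803 ≈ 4.8913

4.89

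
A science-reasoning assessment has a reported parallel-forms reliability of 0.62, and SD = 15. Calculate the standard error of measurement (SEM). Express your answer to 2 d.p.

9.25

SEM = 15.000 × √(1 − 0.620) = 15.000 × √0.380 ≈ 15.000 × 0.616 ≈ 9.247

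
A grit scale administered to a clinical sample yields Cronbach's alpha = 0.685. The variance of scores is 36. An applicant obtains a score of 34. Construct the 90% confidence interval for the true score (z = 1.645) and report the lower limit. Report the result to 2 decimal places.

28.46

σ = 36^(1/2) = 6.000
SEM = 6.000 · √(1 − 0.685) = 6.000 · √0.315 ≈ 6.000 · 0.561 ≈ 3.367
Half-width = 1.645·3.367 ≈ 5.540
Lower limit = 34 − 5.540 ≈ 28.460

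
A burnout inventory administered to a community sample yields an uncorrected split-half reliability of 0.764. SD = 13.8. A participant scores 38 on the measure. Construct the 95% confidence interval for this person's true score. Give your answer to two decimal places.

r_full = 2·0.764 / (1 + 0.764) ≃ 0.866
SEM = 13.800 × √(1 − 0.866) = 13.800 × √0.134 ≃ 13.800 × 0.366 ≃ 5.048
1.96 × SEM ≃ 9.893
95% CI: 38 ± 9.893 = [28.107, 47.893]

[28.11, 47.89]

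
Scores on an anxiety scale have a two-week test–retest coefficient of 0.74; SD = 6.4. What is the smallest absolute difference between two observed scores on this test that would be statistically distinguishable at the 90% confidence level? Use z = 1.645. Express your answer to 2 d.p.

7.59

The standard error of measurement is 6.40000·√(1 − 0.74000) ≈ 6.40000·0.50990 ≈ 3.26337.
Standard error of the difference = 3.26337·√2 ≈ 4.61511
Minimum reliable difference = 1.645 · SE_diff ≈ 1.645 · 4.61511 ≈ 7.59185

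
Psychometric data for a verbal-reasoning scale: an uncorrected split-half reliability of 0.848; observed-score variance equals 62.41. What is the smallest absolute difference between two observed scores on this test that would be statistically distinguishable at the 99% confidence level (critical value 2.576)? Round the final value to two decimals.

σ = 62.41^(1/2) = 7.90000
Spearman-Brown: r = 2(0.848) / (1 + 0.848) = 1.69600 / 1.84800 ≈ 0.91775
SEM = 7.90000*√(1 − 0.91775) ≈ 2.26568
Standard error of the difference = 2.26568·√2 ≈ 3.20415
Smallest detectable difference = 2.576*3.20415 ≈ 8.25389

8.25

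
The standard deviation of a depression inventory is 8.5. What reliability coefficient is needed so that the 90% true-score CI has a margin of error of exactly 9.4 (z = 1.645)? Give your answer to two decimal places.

0.55

Required SEM = 9.4 / 1.645 ≈ 5.714
r = 1 − (SEM / SD)² = 1 − (5.714 / 8.5)² ≈ 1 − 0.452 ≈ 0.548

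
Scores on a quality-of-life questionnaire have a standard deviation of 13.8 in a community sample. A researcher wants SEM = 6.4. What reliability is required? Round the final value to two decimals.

r = 1 − (SEM / SD)² = 1 − (6.4000 / 13.8)² ≈ 1 − 0.2151 ≈ 0.7849

0.78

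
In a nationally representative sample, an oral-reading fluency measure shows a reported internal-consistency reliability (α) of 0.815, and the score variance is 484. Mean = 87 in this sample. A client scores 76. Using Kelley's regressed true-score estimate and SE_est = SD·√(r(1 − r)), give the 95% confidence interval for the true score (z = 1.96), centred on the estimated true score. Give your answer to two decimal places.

σ = 484^(1/2) = 22.000
T̂ = r·X + (1 − r)·M = 0.815·76 + 0.185·87 = 61.940 + 16.095 ≈ 78.035
SE_est = SD · √(r(1 − r)) = 22.000 · √0.151 ≈ 22.000 · 0.388 ≈ 8.543
95% CI: 78.035 ± 16.743 ≈ (61.292, 94.778)

[61.29, 94.78]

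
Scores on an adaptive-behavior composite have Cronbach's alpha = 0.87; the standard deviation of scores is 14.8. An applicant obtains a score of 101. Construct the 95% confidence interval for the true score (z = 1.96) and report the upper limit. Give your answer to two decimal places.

111.46

SEM = 14.800 * √(1 − 0.870) = 14.800 * √0.130 ≃ 14.800 * 0.361 ≃ 5.336
Half-width = 1.96*5.336 ≃ 10.459
Upper bound: 101 + 10.459 = 111.459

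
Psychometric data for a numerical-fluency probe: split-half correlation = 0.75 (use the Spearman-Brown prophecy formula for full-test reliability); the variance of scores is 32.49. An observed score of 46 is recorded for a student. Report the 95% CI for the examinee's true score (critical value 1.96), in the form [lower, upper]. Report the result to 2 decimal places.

[41.78, 50.22]

SD = √32.49 = 5.700
Spearman-Brown: r = 2(0.75) / (1 + 0.75) = 1.500 / 1.750 ≈ 0.857
The standard error of measurement is 5.700*√(1 − 0.857) ≈ 5.700*0.378 ≈ 2.154.
1.96 * SEM ≈ 4.223
Interval: (41.777, 50.223)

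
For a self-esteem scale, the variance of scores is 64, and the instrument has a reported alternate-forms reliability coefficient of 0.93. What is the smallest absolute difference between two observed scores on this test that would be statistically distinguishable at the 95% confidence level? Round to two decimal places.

5.87

SD = √64 ≈ 8.0000
SEM = 8.0000·√(1 − 0.9300) ≈ 2.1166
SE_diff = √2 · SEM ≈ 2.9933
Minimum reliable difference = 1.96 · SE_diff ≈ 1.96 · 2.9933 ≈ 5.8669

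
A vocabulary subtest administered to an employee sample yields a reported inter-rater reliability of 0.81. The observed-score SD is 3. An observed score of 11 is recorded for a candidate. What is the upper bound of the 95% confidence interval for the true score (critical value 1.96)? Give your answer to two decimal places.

The standard error of measurement is 3.00000·√(1 − 0.81000) ≈ 3.00000·0.43589 ≈ 1.30767.
1.96 · SEM ≈ 2.56303
Upper bound: 11 + 2.56303 = 13.56303

13.56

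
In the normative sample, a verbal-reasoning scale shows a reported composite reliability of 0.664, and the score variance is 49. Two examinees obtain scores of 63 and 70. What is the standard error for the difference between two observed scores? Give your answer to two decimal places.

σ = 49^(1/2) = 7.0000
SEM = 7.0000×√(1 − 0.6640) ≈ 4.0576
SE_diff = √2 × SEM ≈ 5.7383

5.74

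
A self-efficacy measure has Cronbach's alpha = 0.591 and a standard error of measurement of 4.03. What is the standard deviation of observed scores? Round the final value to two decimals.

SD = 4.03 / √(1 − 0.591) ≃ 6.301

6.30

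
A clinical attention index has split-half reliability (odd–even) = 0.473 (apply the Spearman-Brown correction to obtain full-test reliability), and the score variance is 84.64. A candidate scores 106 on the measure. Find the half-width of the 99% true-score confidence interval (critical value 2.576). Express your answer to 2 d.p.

SD = √84.64 = 9.20000
r_full = 2·0.473 / (1 + 0.473) ≈ 0.64223
SEM = 9.20000 · √(1 − 0.64223) = 9.20000 · √0.35777 ≈ 9.20000 · 0.59814 ≈ 5.50290
Margin = 2.576 · 5.50290 ≈ 14.17547

14.18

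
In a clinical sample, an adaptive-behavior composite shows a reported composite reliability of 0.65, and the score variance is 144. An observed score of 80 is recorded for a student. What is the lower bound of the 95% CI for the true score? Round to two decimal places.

66.09

SD = √144 = 12.00000
The standard error of measurement is 12.00000*√(1 − 0.65000) ≈ 12.00000*0.59161 ≈ 7.09930.
Half-width = 1.96*7.09930 ≈ 13.91462
Lower bound: 80 − 13.91462 = 66.08538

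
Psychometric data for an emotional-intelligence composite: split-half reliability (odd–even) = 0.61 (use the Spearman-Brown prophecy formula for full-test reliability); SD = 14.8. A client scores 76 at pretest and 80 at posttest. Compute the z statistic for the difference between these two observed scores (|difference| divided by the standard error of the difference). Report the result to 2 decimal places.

0.39

Spearman-Brown: r = 2(0.61) / (1 + 0.61) = 1.2200 / 1.6100 ≈ 0.7578
SEM = 14.8000 · √(1 − 0.7578) = 14.8000 · √0.2422 ≈ 14.8000 · 0.4922 ≈ 7.2842
SE_diff = √2 · SEM ≈ 10.3014
z = |76 − 80| / 10.3014 = 4 / 10.3014 ≈ 0.3883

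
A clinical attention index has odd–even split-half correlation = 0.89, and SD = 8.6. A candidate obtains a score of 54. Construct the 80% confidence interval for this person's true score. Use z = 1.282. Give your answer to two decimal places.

[51.34, 56.66]

Spearman-Brown: r = 2(0.89) / (1 + 0.89) = 1.7800 / 1.8900 ≃ 0.9418
The standard error of measurement is 8.6000*√(1 − 0.9418) ≃ 8.6000*0.2412 ≃ 2.0747.
Half-width = 1.282*2.0747 ≃ 2.6598
CI = 54 ± 2.6598 → [51.3402, 56.6598]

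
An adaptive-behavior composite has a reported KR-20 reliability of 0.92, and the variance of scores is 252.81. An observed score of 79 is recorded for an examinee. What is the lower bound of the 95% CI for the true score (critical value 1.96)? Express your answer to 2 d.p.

70.19

σ = 252.81^(1/2) = 15.9000
The standard error of measurement is 15.9000*√(1 − 0.9200) ≈ 15.9000*0.2828 ≈ 4.4972.
Half-width = 1.96*4.4972 ≈ 8.8145
Lower limit = 79 − 8.8145 ≈ 70.1855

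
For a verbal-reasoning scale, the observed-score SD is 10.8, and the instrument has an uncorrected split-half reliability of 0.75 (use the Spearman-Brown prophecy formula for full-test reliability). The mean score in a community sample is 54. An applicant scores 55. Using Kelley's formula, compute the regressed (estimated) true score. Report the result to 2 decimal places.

Spearman-Brown: r = 2(0.75) / (1 + 0.75) = 1.5000 / 1.7500 ≈ 0.8571
T̂ = 0.8571(55) + 0.1429(54) ≈ 54.8571

54.86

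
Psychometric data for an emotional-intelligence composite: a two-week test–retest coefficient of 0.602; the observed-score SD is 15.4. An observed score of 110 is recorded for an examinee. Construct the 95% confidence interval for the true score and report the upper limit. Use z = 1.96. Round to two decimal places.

SEM = 15.4000 * √(1 − 0.6020) = 15.4000 * √0.3980 ≈ 15.4000 * 0.6309 ≈ 9.7154
1.96 * SEM ≈ 19.0423
Upper bound: 110 + 19.0423 = 129.0423

129.04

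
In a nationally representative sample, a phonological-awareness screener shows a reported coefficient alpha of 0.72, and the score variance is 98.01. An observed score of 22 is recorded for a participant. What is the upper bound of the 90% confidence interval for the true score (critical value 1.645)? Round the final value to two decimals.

30.62

σ = 98.01^(1/2) = 9.900
SEM = 9.900×√(1 − 0.720) ≈ 5.239
Half-width = 1.645×5.239 ≈ 8.617
Upper bound: 22 + 8.617 = 30.617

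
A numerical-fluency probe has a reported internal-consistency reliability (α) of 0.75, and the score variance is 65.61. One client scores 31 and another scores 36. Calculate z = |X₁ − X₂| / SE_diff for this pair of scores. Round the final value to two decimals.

0.87

SD = √65.61 = 8.100
The standard error of measurement is 8.100*√(1 − 0.750) ≈ 8.100*0.500 ≈ 4.050.
SE_diff = √2 * SEM ≈ 5.728
z = |31 − 36| / 5.728 = 5 / 5.728 ≈ 0.873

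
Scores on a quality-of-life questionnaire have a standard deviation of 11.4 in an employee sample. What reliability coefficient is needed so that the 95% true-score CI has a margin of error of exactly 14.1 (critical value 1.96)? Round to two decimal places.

0.60

Required SEM = 14.1 / 1.96 ≈ 7.194
r = 1 − (SEM / SD)² = 1 − (7.194 / 11.4)² ≈ 1 − 0.398 ≈ 0.602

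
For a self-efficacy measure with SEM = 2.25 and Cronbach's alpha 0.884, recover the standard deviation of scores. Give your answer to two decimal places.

σ = SEM·(1 − r)^(−1/2) ≈ 2.25×2.936 ≈ 6.606

6.61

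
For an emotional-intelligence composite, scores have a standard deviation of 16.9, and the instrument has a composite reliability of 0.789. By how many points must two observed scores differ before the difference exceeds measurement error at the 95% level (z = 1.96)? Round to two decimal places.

21.52

SEM = 16.900·√(1 − 0.789) ≈ 7.763
SE_diff = √2 · SEM ≈ 10.978
Minimum reliable difference = 1.96 · SE_diff ≈ 1.96 · 10.978 ≈ 21.518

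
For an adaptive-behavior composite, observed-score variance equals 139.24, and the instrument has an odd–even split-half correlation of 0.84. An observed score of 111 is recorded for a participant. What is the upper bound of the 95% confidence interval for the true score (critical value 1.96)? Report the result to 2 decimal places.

SD = √139.24 ≈ 11.80000
Spearman-Brown: r = 2(0.84) / (1 + 0.84) = 1.68000 / 1.84000 ≈ 0.91304
SEM = 11.80000 · √(1 − 0.91304) = 11.80000 · √0.08696 ≈ 11.80000 · 0.29488 ≈ 3.47963
Half-width = 1.96·3.47963 ≈ 6.82008
Upper limit = 111 + 6.82008 ≈ 117.82008

117.82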